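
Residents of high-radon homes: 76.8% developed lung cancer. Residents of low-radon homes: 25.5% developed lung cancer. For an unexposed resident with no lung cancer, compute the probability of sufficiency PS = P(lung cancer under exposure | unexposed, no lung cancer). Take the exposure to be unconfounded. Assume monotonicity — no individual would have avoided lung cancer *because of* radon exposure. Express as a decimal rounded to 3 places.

PS ≈ 0.689

p₁ = 0.768, p₀ = 0.255.
Under exogeneity and monotonicity, PS = (p₁ − p₀) / (1 − p₀).
PS = (0.768 − 0.255) / (1 − 0.255) = 0.513 / 0.745 ≈ 0.6886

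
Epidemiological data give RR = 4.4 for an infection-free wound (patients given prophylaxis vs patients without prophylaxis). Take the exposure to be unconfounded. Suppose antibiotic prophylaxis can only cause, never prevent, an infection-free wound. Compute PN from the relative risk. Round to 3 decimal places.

PN ≈ 0.773

Under exogeneity and monotonicity, PN = (RR − 1) / RR = 1 − 1/RR.
PN = (4.4 − 1) / 4.4 = 3.4 / 4.4 ≈ 0.7727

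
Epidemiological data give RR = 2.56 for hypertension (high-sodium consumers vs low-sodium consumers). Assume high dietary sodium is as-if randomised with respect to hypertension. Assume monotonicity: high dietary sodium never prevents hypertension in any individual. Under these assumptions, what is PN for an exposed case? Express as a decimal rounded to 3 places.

Under exogeneity and monotonicity, PN = (RR − 1) / RR = 1 − 1/RR.
PN = (2.56 − 1) / 2.56 = 1.56 / 2.56 ≈ 0.6094

PN ≈ 0.609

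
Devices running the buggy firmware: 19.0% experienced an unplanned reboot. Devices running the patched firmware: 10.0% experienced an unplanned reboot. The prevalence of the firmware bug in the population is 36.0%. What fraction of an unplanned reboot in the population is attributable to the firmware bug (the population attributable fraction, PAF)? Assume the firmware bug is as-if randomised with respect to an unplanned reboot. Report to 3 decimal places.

p₁ = 0.19, p₀ = 0.1.
Overall risk P(Y=1) = π·p₁ + (1−π)·p₀ = 0.36×0.19 + 0.64×0.1 = 0.1324.
Under exogeneity, PAF = [P(Y=1) − p₀] / P(Y=1).
PAF = (0.1324 − 0.1) / 0.1324 ≈ 0.2447

PAF ≈ 0.245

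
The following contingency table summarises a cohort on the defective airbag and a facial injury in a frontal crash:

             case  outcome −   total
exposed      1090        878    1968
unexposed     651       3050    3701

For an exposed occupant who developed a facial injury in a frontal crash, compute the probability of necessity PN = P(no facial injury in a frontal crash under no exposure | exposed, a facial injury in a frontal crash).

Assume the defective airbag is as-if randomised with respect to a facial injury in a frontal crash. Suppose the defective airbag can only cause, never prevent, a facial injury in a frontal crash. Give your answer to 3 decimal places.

p₁ = P(outcome | exposed) = 1090/1968 = 0.55386
p₀ = P(outcome | unexposed) = 651/3701 = 0.1759
Under exogeneity and monotonicity, PN = (p₁ − p₀) / p₁.
PN = (0.55386 − 0.1759) / 0.55386 = 0.37796 / 0.55386 ≈ 0.6824

PN ≈ 0.682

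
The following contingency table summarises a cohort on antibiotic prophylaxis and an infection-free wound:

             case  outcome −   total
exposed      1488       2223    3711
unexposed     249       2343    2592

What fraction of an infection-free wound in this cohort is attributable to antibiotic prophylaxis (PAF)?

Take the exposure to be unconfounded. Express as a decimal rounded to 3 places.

p₁ = P(outcome | exposed) = 1488/3711 = 0.40097
p₀ = P(outcome | unexposed) = 249/2592 = 0.096065
Exposure prevalence π = 3711/6303 = 0.58877; overall risk P(Y=1) = 0.27558.
Under exogeneity, PAF = [P(Y=1) − p₀]/P(Y=1).
PAF = (0.27558 − 0.096065) / 0.27558 ≈ 0.6514

PAF ≈ 0.651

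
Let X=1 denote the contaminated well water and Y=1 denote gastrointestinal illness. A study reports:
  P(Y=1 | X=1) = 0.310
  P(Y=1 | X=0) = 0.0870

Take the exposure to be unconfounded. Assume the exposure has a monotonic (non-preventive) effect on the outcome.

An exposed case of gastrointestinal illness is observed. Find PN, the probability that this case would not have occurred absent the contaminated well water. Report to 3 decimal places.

PN ≈ 0.719

Let p₁ = 0.31, p₀ = 0.087.
Under exogeneity and monotonicity, PN = (p₁ − p₀) / p₁.
PN = (0.31 − 0.087) / 0.31 = 0.223 / 0.31 ≈ 0.7194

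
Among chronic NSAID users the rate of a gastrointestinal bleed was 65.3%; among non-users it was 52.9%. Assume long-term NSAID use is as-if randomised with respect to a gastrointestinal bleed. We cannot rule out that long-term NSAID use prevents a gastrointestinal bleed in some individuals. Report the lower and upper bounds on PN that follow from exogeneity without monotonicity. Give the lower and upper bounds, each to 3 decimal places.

p₁ = 0.653, p₀ = 0.529.
Under exogeneity alone the bounds on PN are max{0,(p₁−p₀)/p₁} ≤ PN ≤ min{1,(1−p₀)/p₁}.
  lower = (p₁ − p₀)/p₁ = 0.124 / 0.653 ≈ 0.1899
  upper = min{1, (1 − p₀)/p₁} = 0.471 / 0.653 ≈ 0.7213

0.190 ≤ PN ≤ 0.721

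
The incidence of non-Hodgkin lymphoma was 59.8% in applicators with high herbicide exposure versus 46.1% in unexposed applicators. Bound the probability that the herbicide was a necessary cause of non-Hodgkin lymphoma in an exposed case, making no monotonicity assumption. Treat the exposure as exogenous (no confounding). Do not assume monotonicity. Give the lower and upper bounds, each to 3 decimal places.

0.229 ≤ PN ≤ 0.901

p₁ = 0.598, p₀ = 0.461.
Under exogeneity alone the bounds on PN are max{0,(p₁−p₀)/p₁} ≤ PN ≤ min{1,(1−p₀)/p₁}.
  lower = (p₁ − p₀)/p₁ = 0.137 / 0.598 ≈ 0.2291
  upper = min{1, (1 − p₀)/p₁} = 0.539 / 0.598 ≈ 0.9013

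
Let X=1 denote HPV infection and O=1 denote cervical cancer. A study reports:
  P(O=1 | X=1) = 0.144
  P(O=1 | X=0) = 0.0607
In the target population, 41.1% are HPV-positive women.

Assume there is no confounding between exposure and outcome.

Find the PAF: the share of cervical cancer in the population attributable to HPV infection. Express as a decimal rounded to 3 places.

Let p₁ = 0.144, p₀ = 0.0607.
Overall risk P(Y=1) = π·p₁ + (1−π)·p₀ = 0.411×0.144 + 0.589×0.0607 = 0.094936.
Under exogeneity, PAF = [P(Y=1) − p₀] / P(Y=1).
PAF = (0.094936 − 0.0607) / 0.094936 ≈ 0.3606

PAF ≈ 0.361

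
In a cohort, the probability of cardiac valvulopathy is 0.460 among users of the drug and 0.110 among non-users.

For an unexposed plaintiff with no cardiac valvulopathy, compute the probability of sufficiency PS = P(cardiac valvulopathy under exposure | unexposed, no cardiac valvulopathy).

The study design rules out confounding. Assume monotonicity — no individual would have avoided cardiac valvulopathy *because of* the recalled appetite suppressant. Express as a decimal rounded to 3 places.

Let p₁ = 0.46, p₀ = 0.11.
Under exogeneity and monotonicity, PS = (p₁ − p₀) / (1 − p₀).
PS = (0.46 − 0.11) / (1 − 0.11) = 0.35 / 0.89 ≈ 0.3933

PS ≈ 0.393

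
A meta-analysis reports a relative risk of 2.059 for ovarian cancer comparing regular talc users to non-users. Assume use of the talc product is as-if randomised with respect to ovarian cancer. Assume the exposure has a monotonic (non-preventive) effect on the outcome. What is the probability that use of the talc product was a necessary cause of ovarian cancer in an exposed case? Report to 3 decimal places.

PN ≈ 0.514

Under exogeneity and monotonicity, PN = (RR − 1) / RR = 1 − 1/RR.
PN = (2.059 − 1) / 2.059 = 1.059 / 2.059 ≈ 0.5143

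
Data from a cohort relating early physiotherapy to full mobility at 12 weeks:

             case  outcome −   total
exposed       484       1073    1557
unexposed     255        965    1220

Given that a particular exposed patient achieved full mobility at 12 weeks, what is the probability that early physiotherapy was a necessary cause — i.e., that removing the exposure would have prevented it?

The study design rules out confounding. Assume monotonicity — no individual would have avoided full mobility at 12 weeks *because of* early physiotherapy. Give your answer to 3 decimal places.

PN ≈ 0.328

p₁ = P(outcome | exposed) = 484/1557 = 0.31085
p₀ = P(outcome | unexposed) = 255/1220 = 0.20902
Under exogeneity and monotonicity, PN = (p₁ − p₀)/p₁.
PN = (0.31085 − 0.20902) / 0.31085 ≈ 0.3276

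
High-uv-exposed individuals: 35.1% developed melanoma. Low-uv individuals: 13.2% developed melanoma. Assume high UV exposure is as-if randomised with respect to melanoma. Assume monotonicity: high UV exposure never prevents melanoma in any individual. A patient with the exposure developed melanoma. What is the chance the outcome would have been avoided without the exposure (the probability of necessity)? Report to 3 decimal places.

PN ≈ 0.624

p₁ = 0.351, p₀ = 0.132.
Under exogeneity and monotonicity, PN = (p₁ − p₀) / p₁.
PN = (0.351 − 0.132) / 0.351 = 0.219 / 0.351 ≈ 0.6239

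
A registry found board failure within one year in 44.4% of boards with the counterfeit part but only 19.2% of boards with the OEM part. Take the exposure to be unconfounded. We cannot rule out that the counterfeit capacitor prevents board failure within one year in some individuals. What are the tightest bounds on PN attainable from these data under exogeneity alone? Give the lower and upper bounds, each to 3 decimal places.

0.568 ≤ PN ≤ 1.000

p₁ = 0.444, p₀ = 0.192.
Under exogeneity alone the bounds on PN are max{0,(p₁−p₀)/p₁} ≤ PN ≤ min{1,(1−p₀)/p₁}.
  lower = (p₁ − p₀)/p₁ = 0.252 / 0.444 ≈ 0.5676
  upper = min{1, (1 − p₀)/p₁} = 0.808 / 0.444 ≈ 1.8198 → capped at 1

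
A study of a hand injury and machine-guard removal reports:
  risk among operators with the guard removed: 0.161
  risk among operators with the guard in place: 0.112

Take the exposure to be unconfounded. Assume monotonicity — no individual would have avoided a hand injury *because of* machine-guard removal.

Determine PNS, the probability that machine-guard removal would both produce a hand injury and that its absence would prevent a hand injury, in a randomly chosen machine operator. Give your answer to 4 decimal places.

Let p₁ = 0.161, p₀ = 0.112.
Under exogeneity and monotonicity, PNS = p₁ − p₀.
PNS = 0.161 − 0.112 = 0.049

PNS ≈ 0.0490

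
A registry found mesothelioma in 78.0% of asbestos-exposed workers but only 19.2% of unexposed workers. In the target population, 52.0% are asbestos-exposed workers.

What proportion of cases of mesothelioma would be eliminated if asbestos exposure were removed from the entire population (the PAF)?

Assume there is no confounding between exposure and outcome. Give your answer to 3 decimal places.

PAF ≈ 0.614

p₁ = 0.78, p₀ = 0.192.
Overall risk P(Y=1) = π·p₁ + (1−π)·p₀ = 0.52×0.78 + 0.48×0.192 = 0.49776.
Under exogeneity, PAF = [P(Y=1) − p₀] / P(Y=1).
PAF = (0.49776 − 0.192) / 0.49776 ≈ 0.6143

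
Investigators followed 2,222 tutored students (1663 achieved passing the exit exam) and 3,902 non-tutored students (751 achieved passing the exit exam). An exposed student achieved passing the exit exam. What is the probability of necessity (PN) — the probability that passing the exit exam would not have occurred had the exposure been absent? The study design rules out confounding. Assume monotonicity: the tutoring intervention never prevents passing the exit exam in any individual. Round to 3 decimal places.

p₁ = P(outcome | exposed) = 1663/2222 = 0.74842
p₀ = P(outcome | unexposed) = 751/3902 = 0.19247
Under exogeneity and monotonicity, PN = (p₁ − p₀) / p₁.
PN = (0.74842 − 0.19247) / 0.74842 = 0.55596 / 0.74842 ≈ 0.7428

PN ≈ 0.743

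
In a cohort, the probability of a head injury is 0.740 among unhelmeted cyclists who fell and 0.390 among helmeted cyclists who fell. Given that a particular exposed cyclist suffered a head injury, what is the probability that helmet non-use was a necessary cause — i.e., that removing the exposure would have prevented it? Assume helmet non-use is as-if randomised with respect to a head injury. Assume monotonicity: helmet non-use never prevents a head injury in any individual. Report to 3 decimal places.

PN ≈ 0.473

Let p₁ = 0.74, p₀ = 0.39.
Under exogeneity and monotonicity, PN = (p₁ − p₀) / p₁.
PN = (0.74 − 0.39) / 0.74 = 0.35 / 0.74 ≈ 0.4730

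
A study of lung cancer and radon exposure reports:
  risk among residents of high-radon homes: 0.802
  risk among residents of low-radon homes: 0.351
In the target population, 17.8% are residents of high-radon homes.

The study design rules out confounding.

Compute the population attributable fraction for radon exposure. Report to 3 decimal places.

Let p₁ = 0.802, p₀ = 0.351.
Overall risk P(Y=1) = π·p₁ + (1−π)·p₀ = 0.178×0.802 + 0.822×0.351 = 0.43128.
Under exogeneity, PAF = [P(Y=1) − p₀] / P(Y=1).
PAF = (0.43128 − 0.351) / 0.43128 ≈ 0.1861

PAF ≈ 0.186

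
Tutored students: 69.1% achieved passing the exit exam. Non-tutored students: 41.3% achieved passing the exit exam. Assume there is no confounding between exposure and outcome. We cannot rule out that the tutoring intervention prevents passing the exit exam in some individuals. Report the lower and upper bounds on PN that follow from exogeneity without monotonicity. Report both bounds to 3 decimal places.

p₁ = 0.691, p₀ = 0.413.
Under exogeneity alone the bounds on PN are max{0,(p₁−p₀)/p₁} ≤ PN ≤ min{1,(1−p₀)/p₁}.
  lower = (p₁ − p₀)/p₁ = 0.278 / 0.691 ≈ 0.4023
  upper = min{1, (1 − p₀)/p₁} = 0.587 / 0.691 ≈ 0.8495

0.402 ≤ PN ≤ 0.849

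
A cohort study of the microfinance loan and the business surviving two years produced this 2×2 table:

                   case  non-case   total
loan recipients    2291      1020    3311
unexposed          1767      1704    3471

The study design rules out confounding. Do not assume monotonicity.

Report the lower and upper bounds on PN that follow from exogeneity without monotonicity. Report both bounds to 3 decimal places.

p₁ = P(outcome | exposed) = 2291/3311 = 0.69194
p₀ = P(outcome | unexposed) = 1767/3471 = 0.50908
Under exogeneity alone the bounds on PN are max{0,(p₁−p₀)/p₁} ≤ PN ≤ min{1,(1−p₀)/p₁}.
  lower = (p₁ − p₀)/p₁ = 0.18286 / 0.69194 ≈ 0.2643
  upper = min{1, (1 − p₀)/p₁} = 0.49092 / 0.69194 ≈ 0.7095

0.264 ≤ PN ≤ 0.709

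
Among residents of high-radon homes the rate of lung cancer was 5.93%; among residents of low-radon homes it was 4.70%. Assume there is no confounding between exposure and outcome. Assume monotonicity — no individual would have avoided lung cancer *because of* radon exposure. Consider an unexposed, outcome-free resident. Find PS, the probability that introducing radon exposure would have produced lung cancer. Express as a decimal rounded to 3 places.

p₁ = 0.0593, p₀ = 0.047.
Under exogeneity and monotonicity, PS = (p₁ − p₀) / (1 − p₀).
PS = (0.0593 − 0.047) / (1 − 0.047) = 0.0123 / 0.953 ≈ 0.0129

PS ≈ 0.013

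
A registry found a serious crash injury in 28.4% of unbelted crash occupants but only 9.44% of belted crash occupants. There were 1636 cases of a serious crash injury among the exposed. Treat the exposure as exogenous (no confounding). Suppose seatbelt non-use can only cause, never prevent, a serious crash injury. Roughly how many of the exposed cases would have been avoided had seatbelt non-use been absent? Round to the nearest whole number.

p₁ = 0.284, p₀ = 0.0944.
PN = (p₁ − p₀)/p₁ = (0.284 − 0.0944) / 0.284 ≈ 0.66761.
Attributable cases ≈ PN × (exposed cases) = 0.66761 × 1636 ≈ 1092.20.

about 1092 cases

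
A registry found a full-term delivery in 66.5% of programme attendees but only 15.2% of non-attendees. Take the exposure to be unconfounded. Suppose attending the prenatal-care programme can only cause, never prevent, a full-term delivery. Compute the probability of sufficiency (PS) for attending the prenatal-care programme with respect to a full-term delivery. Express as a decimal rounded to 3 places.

PS ≈ 0.605

p₁ = 0.665, p₀ = 0.152.
Under exogeneity and monotonicity, PS = (p₁ − p₀) / (1 − p₀).
PS = (0.665 − 0.152) / (1 − 0.152) = 0.513 / 0.848 ≈ 0.6050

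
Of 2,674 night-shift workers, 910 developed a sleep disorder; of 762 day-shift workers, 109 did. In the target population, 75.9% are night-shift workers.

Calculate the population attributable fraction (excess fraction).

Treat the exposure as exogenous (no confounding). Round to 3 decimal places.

p₁ = P(outcome | exposed) = 910/2674 = 0.34031
p₀ = P(outcome | unexposed) = 109/762 = 0.14304
Overall risk P(Y=1) = π·p₁ + (1−π)·p₀ = 0.759×0.34031 + 0.241×0.14304 = 0.29277.
Under exogeneity, PAF = [P(Y=1) − p₀] / P(Y=1).
PAF = (0.29277 − 0.14304) / 0.29277 ≈ 0.5114

PAF ≈ 0.511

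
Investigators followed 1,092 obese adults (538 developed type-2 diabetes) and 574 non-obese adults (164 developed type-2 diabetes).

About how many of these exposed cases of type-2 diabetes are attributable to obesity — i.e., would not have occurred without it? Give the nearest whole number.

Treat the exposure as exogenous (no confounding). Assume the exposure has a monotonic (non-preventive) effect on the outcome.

p₁ = P(outcome | exposed) = 538/1092 = 0.49267
p₀ = P(outcome | unexposed) = 164/574 = 0.28571
PN = (p₁ − p₀)/p₁ = (0.49267 − 0.28571) / 0.49267 ≈ 0.42007.
Attributable cases ≈ PN × (exposed cases) = 0.42007 × 538 ≈ 226.00.

about 226 cases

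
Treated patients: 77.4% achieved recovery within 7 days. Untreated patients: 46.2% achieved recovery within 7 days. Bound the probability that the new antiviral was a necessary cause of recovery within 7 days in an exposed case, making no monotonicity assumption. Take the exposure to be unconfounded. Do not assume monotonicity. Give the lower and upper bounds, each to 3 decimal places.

p₁ = 0.774, p₀ = 0.462.
Under exogeneity alone the bounds on PN are max{0,(p₁−p₀)/p₁} ≤ PN ≤ min{1,(1−p₀)/p₁}.
  lower = (p₁ − p₀)/p₁ = 0.312 / 0.774 ≈ 0.4031
  upper = min{1, (1 − p₀)/p₁} = 0.538 / 0.774 ≈ 0.6951

0.403 ≤ PN ≤ 0.695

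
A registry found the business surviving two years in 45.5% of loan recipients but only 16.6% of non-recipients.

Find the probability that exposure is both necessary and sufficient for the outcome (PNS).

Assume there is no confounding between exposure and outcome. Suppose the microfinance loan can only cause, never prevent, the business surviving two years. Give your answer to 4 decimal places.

p₁ = 0.455, p₀ = 0.166.
Under exogeneity and monotonicity, PNS = p₁ − p₀.
PNS = 0.455 − 0.166 = 0.289

PNS ≈ 0.2890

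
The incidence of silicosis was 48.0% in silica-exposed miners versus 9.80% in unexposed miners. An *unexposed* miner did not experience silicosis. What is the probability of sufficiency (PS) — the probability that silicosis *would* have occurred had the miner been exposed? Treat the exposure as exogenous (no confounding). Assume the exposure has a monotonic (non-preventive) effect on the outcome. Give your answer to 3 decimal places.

PS ≈ 0.424

p₁ = 0.48, p₀ = 0.098.
Under exogeneity and monotonicity, PS = (p₁ − p₀) / (1 − p₀).
PS = (0.48 − 0.098) / (1 − 0.098) = 0.382 / 0.902 ≈ 0.4235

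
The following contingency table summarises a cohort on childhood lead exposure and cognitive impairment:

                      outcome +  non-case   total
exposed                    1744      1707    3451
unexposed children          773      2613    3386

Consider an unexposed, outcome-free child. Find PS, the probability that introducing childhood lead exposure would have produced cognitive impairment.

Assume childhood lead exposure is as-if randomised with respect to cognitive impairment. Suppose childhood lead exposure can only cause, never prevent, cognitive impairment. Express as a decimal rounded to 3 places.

p₁ = P(outcome | exposed) = 1744/3451 = 0.50536
p₀ = P(outcome | unexposed) = 773/3386 = 0.22829
Under exogeneity and monotonicity, PS = (p₁ − p₀)/(1 − p₀).
PS = (0.50536 − 0.22829) / 0.77171 ≈ 0.3590

PS ≈ 0.359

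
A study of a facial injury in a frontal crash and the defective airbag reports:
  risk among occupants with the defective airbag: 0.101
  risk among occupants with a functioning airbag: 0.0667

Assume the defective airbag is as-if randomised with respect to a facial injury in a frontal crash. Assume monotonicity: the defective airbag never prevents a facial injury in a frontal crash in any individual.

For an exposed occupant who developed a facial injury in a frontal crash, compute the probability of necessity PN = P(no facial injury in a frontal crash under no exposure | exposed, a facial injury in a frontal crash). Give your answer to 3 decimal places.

PN ≈ 0.340

Let p₁ = 0.101, p₀ = 0.0667.
Under exogeneity and monotonicity, PN = (p₁ − p₀) / p₁.
PN = (0.101 − 0.0667) / 0.101 = 0.0343 / 0.101 ≈ 0.3396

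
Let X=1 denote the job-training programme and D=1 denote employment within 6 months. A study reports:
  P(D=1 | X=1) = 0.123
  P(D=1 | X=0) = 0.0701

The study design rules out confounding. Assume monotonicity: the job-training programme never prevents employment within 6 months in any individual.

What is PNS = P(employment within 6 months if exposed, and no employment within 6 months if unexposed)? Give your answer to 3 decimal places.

PNS ≈ 0.053

Let p₁ = 0.123, p₀ = 0.0701.
Under exogeneity and monotonicity, PNS = p₁ − p₀.
PNS = 0.123 − 0.0701 = 0.0529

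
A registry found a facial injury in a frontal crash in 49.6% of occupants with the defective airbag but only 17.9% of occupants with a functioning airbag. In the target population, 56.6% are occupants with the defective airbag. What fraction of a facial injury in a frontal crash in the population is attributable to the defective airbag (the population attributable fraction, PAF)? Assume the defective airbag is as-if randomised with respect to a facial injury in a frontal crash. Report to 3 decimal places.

p₁ = 0.496, p₀ = 0.179.
Overall risk P(Y=1) = π·p₁ + (1−π)·p₀ = 0.566×0.496 + 0.434×0.179 = 0.35842.
Under exogeneity, PAF = [P(Y=1) − p₀] / P(Y=1).
PAF = (0.35842 − 0.179) / 0.35842 ≈ 0.5006

PAF ≈ 0.501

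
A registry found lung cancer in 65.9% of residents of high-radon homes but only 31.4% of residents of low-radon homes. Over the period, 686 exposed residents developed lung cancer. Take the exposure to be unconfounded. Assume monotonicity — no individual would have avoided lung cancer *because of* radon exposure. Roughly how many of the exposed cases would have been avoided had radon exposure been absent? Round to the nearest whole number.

about 359 cases

p₁ = 0.659, p₀ = 0.314.
PN = (p₁ − p₀)/p₁ = (0.659 − 0.314) / 0.659 ≈ 0.52352.
Attributable cases ≈ PN × (exposed cases) = 0.52352 × 686 ≈ 359.14.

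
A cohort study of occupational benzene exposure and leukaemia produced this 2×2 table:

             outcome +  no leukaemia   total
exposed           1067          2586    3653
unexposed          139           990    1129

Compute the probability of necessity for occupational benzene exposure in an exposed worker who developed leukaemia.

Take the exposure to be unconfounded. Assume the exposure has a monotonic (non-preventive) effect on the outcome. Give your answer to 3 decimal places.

p₁ = P(outcome | exposed) = 1067/3653 = 0.29209
p₀ = P(outcome | unexposed) = 139/1129 = 0.12312
Under exogeneity and monotonicity, PN = (p₁ − p₀)/p₁.
PN = (0.29209 − 0.12312) / 0.29209 ≈ 0.5785

PN ≈ 0.578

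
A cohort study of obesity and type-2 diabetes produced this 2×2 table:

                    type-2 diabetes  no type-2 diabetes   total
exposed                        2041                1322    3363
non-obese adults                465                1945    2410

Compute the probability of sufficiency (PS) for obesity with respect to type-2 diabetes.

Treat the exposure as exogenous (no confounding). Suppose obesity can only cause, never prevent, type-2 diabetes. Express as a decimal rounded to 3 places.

p₁ = P(outcome | exposed) = 2041/3363 = 0.6069
p₀ = P(outcome | unexposed) = 465/2410 = 0.19295
Under exogeneity and monotonicity, PS = (p₁ − p₀) / (1 − p₀).
PS = (0.6069 − 0.19295) / (1 − 0.19295) = 0.41395 / 0.80705 ≈ 0.5129

PS ≈ 0.513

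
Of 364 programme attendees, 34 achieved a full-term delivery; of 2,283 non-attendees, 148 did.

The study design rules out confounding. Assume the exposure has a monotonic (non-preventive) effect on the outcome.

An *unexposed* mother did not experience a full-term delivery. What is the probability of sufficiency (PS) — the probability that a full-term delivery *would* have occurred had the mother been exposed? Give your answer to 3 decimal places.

PS ≈ 0.031

p₁ = P(outcome | exposed) = 34/364 = 0.093407
p₀ = P(outcome | unexposed) = 148/2283 = 0.064827
Under exogeneity and monotonicity, PS = (p₁ − p₀) / (1 − p₀).
PS = (0.093407 − 0.064827) / (1 − 0.064827) = 0.02858 / 0.93517 ≈ 0.0306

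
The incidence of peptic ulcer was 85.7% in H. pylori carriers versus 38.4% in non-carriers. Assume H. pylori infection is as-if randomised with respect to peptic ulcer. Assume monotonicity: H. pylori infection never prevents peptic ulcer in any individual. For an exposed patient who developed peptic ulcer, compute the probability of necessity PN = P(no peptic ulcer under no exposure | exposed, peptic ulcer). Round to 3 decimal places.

PN ≈ 0.552

p₁ = 0.857, p₀ = 0.384.
Under exogeneity and monotonicity, PN = (p₁ − p₀) / p₁.
PN = (0.857 − 0.384) / 0.857 = 0.473 / 0.857 ≈ 0.5519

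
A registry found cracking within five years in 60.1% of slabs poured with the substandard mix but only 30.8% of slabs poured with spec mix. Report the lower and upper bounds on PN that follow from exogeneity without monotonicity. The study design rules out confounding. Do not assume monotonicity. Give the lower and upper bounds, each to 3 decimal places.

p₁ = 0.601, p₀ = 0.308.
Under exogeneity alone the bounds on PN are max{0,(p₁−p₀)/p₁} ≤ PN ≤ min{1,(1−p₀)/p₁}.
  lower = (p₁ − p₀)/p₁ = 0.293 / 0.601 ≈ 0.4875
  upper = min{1, (1 − p₀)/p₁} = 0.692 / 0.601 ≈ 1.1514 → capped at 1

0.488 ≤ PN ≤ 1.000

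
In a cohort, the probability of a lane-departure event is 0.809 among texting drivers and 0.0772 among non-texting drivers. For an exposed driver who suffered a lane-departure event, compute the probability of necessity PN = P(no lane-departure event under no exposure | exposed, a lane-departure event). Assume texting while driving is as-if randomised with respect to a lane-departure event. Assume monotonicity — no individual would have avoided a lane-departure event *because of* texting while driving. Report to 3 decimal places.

PN ≈ 0.905

Let p₁ = 0.809, p₀ = 0.0772.
Under exogeneity and monotonicity, PN = (p₁ − p₀) / p₁.
PN = (0.809 − 0.0772) / 0.809 = 0.7318 / 0.809 ≈ 0.9046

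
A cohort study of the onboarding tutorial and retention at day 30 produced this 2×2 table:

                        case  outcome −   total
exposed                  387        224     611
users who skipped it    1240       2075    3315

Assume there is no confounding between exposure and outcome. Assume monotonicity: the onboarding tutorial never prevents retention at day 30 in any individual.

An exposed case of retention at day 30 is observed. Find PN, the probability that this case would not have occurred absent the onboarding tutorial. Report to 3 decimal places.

p₁ = P(outcome | exposed) = 387/611 = 0.63339
p₀ = P(outcome | unexposed) = 1240/3315 = 0.37406
Under exogeneity and monotonicity, PN = (p₁ − p₀) / p₁.
PN = (0.63339 − 0.37406) / 0.63339 = 0.25933 / 0.63339 ≈ 0.4094

PN ≈ 0.409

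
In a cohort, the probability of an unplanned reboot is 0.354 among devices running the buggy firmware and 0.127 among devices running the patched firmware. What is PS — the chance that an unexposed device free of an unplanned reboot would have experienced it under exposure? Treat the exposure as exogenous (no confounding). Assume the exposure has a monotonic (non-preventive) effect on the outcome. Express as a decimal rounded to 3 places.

PS ≈ 0.260

Let p₁ = 0.354, p₀ = 0.127.
Under exogeneity and monotonicity, PS = (p₁ − p₀) / (1 − p₀).
PS = (0.354 − 0.127) / (1 − 0.127) = 0.227 / 0.873 ≈ 0.2600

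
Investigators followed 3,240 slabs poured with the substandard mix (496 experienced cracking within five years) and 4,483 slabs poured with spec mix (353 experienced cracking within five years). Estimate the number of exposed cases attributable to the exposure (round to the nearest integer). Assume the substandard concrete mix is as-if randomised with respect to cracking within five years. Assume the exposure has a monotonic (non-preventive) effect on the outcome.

p₁ = P(outcome | exposed) = 496/3240 = 0.15309
p₀ = P(outcome | unexposed) = 353/4483 = 0.078742
PN = (p₁ − p₀)/p₁ = (0.15309 − 0.078742) / 0.15309 ≈ 0.48564.
Attributable cases ≈ PN × (exposed cases) = 0.48564 × 496 ≈ 240.88.

about 241 cases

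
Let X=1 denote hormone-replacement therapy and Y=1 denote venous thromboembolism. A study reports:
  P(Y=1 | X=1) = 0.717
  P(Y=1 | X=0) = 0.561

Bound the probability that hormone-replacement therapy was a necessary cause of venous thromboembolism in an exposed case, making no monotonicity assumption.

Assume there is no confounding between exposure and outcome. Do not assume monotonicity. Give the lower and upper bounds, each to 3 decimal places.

Let p₁ = 0.717, p₀ = 0.561.
Under exogeneity alone the bounds on PN are max{0,(p₁−p₀)/p₁} ≤ PN ≤ min{1,(1−p₀)/p₁}.
  lower = (p₁ − p₀)/p₁ = 0.156 / 0.717 ≈ 0.2176
  upper = min{1, (1 − p₀)/p₁} = 0.439 / 0.717 ≈ 0.6123

0.218 ≤ PN ≤ 0.612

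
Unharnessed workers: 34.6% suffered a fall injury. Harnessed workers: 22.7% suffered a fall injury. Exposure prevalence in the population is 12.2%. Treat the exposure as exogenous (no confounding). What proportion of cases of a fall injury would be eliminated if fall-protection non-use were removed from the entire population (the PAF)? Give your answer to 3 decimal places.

PAF ≈ 0.060

p₁ = 0.346, p₀ = 0.227.
Overall risk P(Y=1) = π·p₁ + (1−π)·p₀ = 0.122×0.346 + 0.878×0.227 = 0.24152.
Under exogeneity, PAF = [P(Y=1) − p₀] / P(Y=1).
PAF = (0.24152 − 0.227) / 0.24152 ≈ 0.0601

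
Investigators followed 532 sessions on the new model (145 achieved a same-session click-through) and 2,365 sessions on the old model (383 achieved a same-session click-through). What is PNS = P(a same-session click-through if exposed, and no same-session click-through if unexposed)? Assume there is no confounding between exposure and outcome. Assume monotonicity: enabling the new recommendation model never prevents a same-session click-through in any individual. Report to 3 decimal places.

p₁ = P(outcome | exposed) = 145/532 = 0.27256
p₀ = P(outcome | unexposed) = 383/2365 = 0.16195
Under exogeneity and monotonicity, PNS = p₁ − p₀.
PNS = 0.27256 − 0.16195 = 0.11061

PNS ≈ 0.111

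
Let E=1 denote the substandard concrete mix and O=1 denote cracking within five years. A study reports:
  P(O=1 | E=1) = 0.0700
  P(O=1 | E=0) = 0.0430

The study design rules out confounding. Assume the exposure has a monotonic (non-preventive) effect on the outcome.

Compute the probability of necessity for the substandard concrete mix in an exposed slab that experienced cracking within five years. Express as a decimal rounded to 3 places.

Let p₁ = 0.07, p₀ = 0.043.
Under exogeneity and monotonicity, PN = (p₁ − p₀) / p₁.
PN = (0.07 − 0.043) / 0.07 = 0.027 / 0.07 ≈ 0.3857

PN ≈ 0.386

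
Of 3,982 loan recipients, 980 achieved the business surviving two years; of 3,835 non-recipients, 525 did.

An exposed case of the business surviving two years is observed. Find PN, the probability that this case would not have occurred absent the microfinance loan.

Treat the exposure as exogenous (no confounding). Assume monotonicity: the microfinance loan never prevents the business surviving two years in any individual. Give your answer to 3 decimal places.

p₁ = P(outcome | exposed) = 980/3982 = 0.24611
p₀ = P(outcome | unexposed) = 525/3835 = 0.1369
Under exogeneity and monotonicity, PN = (p₁ − p₀) / p₁.
PN = (0.24611 − 0.1369) / 0.24611 = 0.10921 / 0.24611 ≈ 0.4438

PN ≈ 0.444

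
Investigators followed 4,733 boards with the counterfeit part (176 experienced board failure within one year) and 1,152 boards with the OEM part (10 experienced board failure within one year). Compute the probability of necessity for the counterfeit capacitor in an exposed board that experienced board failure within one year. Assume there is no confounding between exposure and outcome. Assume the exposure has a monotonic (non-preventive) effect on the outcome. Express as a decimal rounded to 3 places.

PN ≈ 0.767

p₁ = P(outcome | exposed) = 176/4733 = 0.037186
p₀ = P(outcome | unexposed) = 10/1152 = 0.0086806
Under exogeneity and monotonicity, PN = (p₁ − p₀) / p₁.
PN = (0.037186 − 0.0086806) / 0.037186 = 0.028505 / 0.037186 ≈ 0.7666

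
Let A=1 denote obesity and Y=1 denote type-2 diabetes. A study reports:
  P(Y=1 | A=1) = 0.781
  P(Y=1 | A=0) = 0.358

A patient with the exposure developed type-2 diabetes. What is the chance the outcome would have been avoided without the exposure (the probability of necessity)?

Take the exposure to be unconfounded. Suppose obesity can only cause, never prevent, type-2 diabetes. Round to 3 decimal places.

Let p₁ = 0.781, p₀ = 0.358.
Under exogeneity and monotonicity, PN = (p₁ − p₀) / p₁.
PN = (0.781 − 0.358) / 0.781 = 0.423 / 0.781 ≈ 0.5416

PN ≈ 0.542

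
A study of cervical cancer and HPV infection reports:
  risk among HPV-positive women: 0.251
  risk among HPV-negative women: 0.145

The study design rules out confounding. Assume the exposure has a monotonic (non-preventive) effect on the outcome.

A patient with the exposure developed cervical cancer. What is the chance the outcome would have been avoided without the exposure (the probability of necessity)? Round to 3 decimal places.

PN ≈ 0.422

Let p₁ = 0.251, p₀ = 0.145.
Under exogeneity and monotonicity, PN = (p₁ − p₀) / p₁.
PN = (0.251 − 0.145) / 0.251 = 0.106 / 0.251 ≈ 0.4223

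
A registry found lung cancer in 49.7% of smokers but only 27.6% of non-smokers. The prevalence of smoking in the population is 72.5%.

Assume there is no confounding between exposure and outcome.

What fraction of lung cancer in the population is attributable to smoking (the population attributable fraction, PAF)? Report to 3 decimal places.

PAF ≈ 0.367

p₁ = 0.497, p₀ = 0.276.
Overall risk P(Y=1) = π·p₁ + (1−π)·p₀ = 0.725×0.497 + 0.275×0.276 = 0.43623.
Under exogeneity, PAF = [P(Y=1) − p₀] / P(Y=1).
PAF = (0.43623 − 0.276) / 0.43623 ≈ 0.3673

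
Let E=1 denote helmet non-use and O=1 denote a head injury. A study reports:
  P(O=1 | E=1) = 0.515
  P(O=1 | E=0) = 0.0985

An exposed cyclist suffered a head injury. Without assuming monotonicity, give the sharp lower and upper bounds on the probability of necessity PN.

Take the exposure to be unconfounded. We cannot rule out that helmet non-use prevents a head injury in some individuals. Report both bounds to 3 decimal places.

Let p₁ = 0.515, p₀ = 0.0985.
Under exogeneity alone the bounds on PN are max{0,(p₁−p₀)/p₁} ≤ PN ≤ min{1,(1−p₀)/p₁}.
  lower = (p₁ − p₀)/p₁ = 0.4165 / 0.515 ≈ 0.8087
  upper = min{1, (1 − p₀)/p₁} = 0.9015 / 0.515 ≈ 1.7505 → capped at 1

0.809 ≤ PN ≤ 1.000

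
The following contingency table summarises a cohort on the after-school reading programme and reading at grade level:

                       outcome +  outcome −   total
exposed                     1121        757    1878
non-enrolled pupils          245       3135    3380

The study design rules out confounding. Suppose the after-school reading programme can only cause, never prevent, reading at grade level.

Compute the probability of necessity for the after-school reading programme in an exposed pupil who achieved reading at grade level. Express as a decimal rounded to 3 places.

p₁ = P(outcome | exposed) = 1121/1878 = 0.59691
p₀ = P(outcome | unexposed) = 245/3380 = 0.072485
Under exogeneity and monotonicity, PN = (p₁ − p₀)/p₁.
PN = (0.59691 − 0.072485) / 0.59691 ≈ 0.8786

PN ≈ 0.879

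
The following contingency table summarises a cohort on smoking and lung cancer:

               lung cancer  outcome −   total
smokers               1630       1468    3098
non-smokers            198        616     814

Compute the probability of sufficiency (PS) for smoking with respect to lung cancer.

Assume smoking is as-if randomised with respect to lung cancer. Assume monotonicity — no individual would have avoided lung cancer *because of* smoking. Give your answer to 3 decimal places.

PS ≈ 0.374

p₁ = P(outcome | exposed) = 1630/3098 = 0.52615
p₀ = P(outcome | unexposed) = 198/814 = 0.24324
Under exogeneity and monotonicity, PS = (p₁ − p₀) / (1 − p₀).
PS = (0.52615 − 0.24324) / (1 − 0.24324) = 0.2829 / 0.75676 ≈ 0.3738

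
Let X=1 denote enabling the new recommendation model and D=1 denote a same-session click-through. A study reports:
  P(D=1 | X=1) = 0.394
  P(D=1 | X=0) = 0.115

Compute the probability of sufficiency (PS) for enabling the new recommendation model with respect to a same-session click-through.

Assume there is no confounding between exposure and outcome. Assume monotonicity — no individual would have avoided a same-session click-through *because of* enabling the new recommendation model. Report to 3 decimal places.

PS ≈ 0.315

Let p₁ = 0.394, p₀ = 0.115.
Under exogeneity and monotonicity, PS = (p₁ − p₀) / (1 − p₀).
PS = (0.394 − 0.115) / (1 − 0.115) = 0.279 / 0.885 ≈ 0.3153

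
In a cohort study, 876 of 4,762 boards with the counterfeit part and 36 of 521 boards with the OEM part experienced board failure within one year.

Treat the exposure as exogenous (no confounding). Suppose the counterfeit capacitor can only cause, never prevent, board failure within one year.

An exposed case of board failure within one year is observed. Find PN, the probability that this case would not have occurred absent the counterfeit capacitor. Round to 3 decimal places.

p₁ = P(outcome | exposed) = 876/4762 = 0.18396
p₀ = P(outcome | unexposed) = 36/521 = 0.069098
Under exogeneity and monotonicity, PN = (p₁ − p₀) / p₁.
PN = (0.18396 − 0.069098) / 0.18396 = 0.11486 / 0.18396 ≈ 0.6244

PN ≈ 0.624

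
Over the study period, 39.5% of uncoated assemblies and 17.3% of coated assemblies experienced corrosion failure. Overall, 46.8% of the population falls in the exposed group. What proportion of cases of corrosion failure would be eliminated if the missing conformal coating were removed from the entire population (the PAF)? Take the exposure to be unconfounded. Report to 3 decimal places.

PAF ≈ 0.375

p₁ = 0.395, p₀ = 0.173.
Overall risk P(Y=1) = π·p₁ + (1−π)·p₀ = 0.468×0.395 + 0.532×0.173 = 0.2769.
Under exogeneity, PAF = [P(Y=1) − p₀] / P(Y=1).
PAF = (0.2769 − 0.173) / 0.2769 ≈ 0.3752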